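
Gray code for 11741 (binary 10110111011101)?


Binary: 10110111011101
Gray code: G = B XOR (B >> 1)
B >> 1 = 01011011101110
10110111011101 XOR 01011011101110:
  1 XOR 0 = 1
  0 XOR 1 = 1
  1 XOR 0 = 1
  1 XOR 1 = 0
  0 XOR 1 = 1
  1 XOR 0 = 1
  1 XOR 1 = 0
  1 XOR 1 = 0
  0 XOR 1 = 1
  1 XOR 0 = 1
  1 XOR 1 = 0
  1 XOR 1 = 0
  0 XOR 1 = 1
  1 XOR 0 = 1
= 11101100110011


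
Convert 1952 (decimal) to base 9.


Divide by 9 repeatedly:
1952 ÷ 9 = 216 remainder 8
216 ÷ 9 = 24 remainder 0
24 ÷ 9 = 2 remainder 6
2 ÷ 9 = 0 remainder 2
Reading remainders bottom-up:
= 2608


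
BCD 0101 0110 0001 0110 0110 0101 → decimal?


Each 4-bit group → digit:
  0101 → 5
  0110 → 6
  0001 → 1
  0110 → 6
  0110 → 6
  0101 → 5
= 561665


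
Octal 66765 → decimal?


Positional values:
Position 0: 5 × 8^0 = 5
Position 1: 6 × 8^1 = 48
Position 2: 7 × 8^2 = 448
Position 3: 6 × 8^3 = 3072
Position 4: 6 × 8^4 = 24576
Sum = 5 + 48 + 448 + 3072 + 24576
= 28149


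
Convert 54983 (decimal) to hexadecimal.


Divide by 16 repeatedly:
54983 ÷ 16 = 3436 remainder 7 (7)
3436 ÷ 16 = 214 remainder 12 (C)
214 ÷ 16 = 13 remainder 6 (6)
13 ÷ 16 = 0 remainder 13 (D)
Reading remainders bottom-up:
= 0xD6C7


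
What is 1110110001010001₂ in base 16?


Group into 4-bit nibbles: 1110110001010001
  1110 = E
  1100 = C
  0101 = 5
  0001 = 1
= 0xEC51


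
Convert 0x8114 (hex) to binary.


Each hex digit → 4 binary bits:
  8 = 1000
  1 = 0001
  1 = 0001
  4 = 0100
Concatenate: 1000 0001 0001 0100
= 1000000100010100


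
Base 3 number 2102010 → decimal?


Positional values (base 3):
  0 × 3^0 = 0 × 1 = 0
  1 × 3^1 = 1 × 3 = 3
  0 × 3^2 = 0 × 9 = 0
  2 × 3^3 = 2 × 27 = 54
  0 × 3^4 = 0 × 81 = 0
  1 × 3^5 = 1 × 243 = 243
  2 × 3^6 = 2 × 729 = 1458
Sum = 0 + 3 + 0 + 54 + 0 + 243 + 1458
= 1758


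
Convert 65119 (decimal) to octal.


Divide by 8 repeatedly:
65119 ÷ 8 = 8139 remainder 7
8139 ÷ 8 = 1017 remainder 3
1017 ÷ 8 = 127 remainder 1
127 ÷ 8 = 15 remainder 7
15 ÷ 8 = 1 remainder 7
1 ÷ 8 = 0 remainder 1
Reading remainders bottom-up:
= 0o177137


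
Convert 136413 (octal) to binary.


Each octal digit → 3 binary bits:
  1 = 001
  3 = 011
  6 = 110
  4 = 100
  1 = 001
  3 = 011
Concatenate: 001 011 110 100 001 011
= 001011110100001011


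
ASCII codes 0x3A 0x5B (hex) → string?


Codes (hex): 0x3A 0x5B
Per-code ASCII lookup:
  0x3A = 58  (special character) → ':'
  0x5B = 91  (special character) → '['
= ':['


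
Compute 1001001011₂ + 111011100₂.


Align and add column by column (LSB to MSB, carry propagating):
  01001001011
+ 00111011100
  -----------
  col 0: 1 + 0 + 0 (carry in) = 1 → bit 1, carry out 0
  col 1: 1 + 0 + 0 (carry in) = 1 → bit 1, carry out 0
  col 2: 0 + 1 + 0 (carry in) = 1 → bit 1, carry out 0
  col 3: 1 + 1 + 0 (carry in) = 2 → bit 0, carry out 1
  col 4: 0 + 1 + 1 (carry in) = 2 → bit 0, carry out 1
  col 5: 0 + 0 + 1 (carry in) = 1 → bit 1, carry out 0
  col 6: 1 + 1 + 0 (carry in) = 2 → bit 0, carry out 1
  col 7: 0 + 1 + 1 (carry in) = 2 → bit 0, carry out 1
  col 8: 0 + 1 + 1 (carry in) = 2 → bit 0, carry out 1
  col 9: 1 + 0 + 1 (carry in) = 2 → bit 0, carry out 1
  col 10: 0 + 0 + 1 (carry in) = 1 → bit 1, carry out 0
Reading bits MSB→LSB: 10000100111
Strip leading zeros: 10000100111
= 10000100111


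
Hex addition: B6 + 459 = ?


Align and add column by column (LSB to MSB, each column mod 16 with carry):
  00B6
+ 0459
  ----
  col 0: 6(6) + 9(9) + 0 (carry in) = 15 → F(15), carry out 0
  col 1: B(11) + 5(5) + 0 (carry in) = 16 → 0(0), carry out 1
  col 2: 0(0) + 4(4) + 1 (carry in) = 5 → 5(5), carry out 0
  col 3: 0(0) + 0(0) + 0 (carry in) = 0 → 0(0), carry out 0
Reading digits MSB→LSB: 050F
Strip leading zeros: 50F
= 0x50F


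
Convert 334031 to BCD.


Each digit → 4-bit binary:
  3 → 0011
  3 → 0011
  4 → 0100
  0 → 0000
  3 → 0011
  1 → 0001
= 0011 0011 0100 0000 0011 0001


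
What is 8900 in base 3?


Divide by 3 repeatedly:
8900 ÷ 3 = 2966 remainder 2
2966 ÷ 3 = 988 remainder 2
988 ÷ 3 = 329 remainder 1
329 ÷ 3 = 109 remainder 2
109 ÷ 3 = 36 remainder 1
36 ÷ 3 = 12 remainder 0
12 ÷ 3 = 4 remainder 0
4 ÷ 3 = 1 remainder 1
1 ÷ 3 = 0 remainder 1
Reading remainders bottom-up:
= 110012122


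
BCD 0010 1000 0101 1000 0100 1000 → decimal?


Each 4-bit group → digit:
  0010 → 2
  1000 → 8
  0101 → 5
  1000 → 8
  0100 → 4
  1000 → 8
= 285848


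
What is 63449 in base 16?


Divide by 16 repeatedly:
63449 ÷ 16 = 3965 remainder 9 (9)
3965 ÷ 16 = 247 remainder 13 (D)
247 ÷ 16 = 15 remainder 7 (7)
15 ÷ 16 = 0 remainder 15 (F)
Reading remainders bottom-up:
= 0xF7D9


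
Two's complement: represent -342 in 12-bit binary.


Original: 000101010110
Step 1 - Invert all bits: 111010101001
Step 2 - Add 1: 111010101001 + 1
= 111010101010 (represents -342)


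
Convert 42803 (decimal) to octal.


Divide by 8 repeatedly:
42803 ÷ 8 = 5350 remainder 3
5350 ÷ 8 = 668 remainder 6
668 ÷ 8 = 83 remainder 4
83 ÷ 8 = 10 remainder 3
10 ÷ 8 = 1 remainder 2
1 ÷ 8 = 0 remainder 1
Reading remainders bottom-up:
= 0o123463


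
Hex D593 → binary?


Each hex digit → 4 binary bits:
  D = 1101
  5 = 0101
  9 = 1001
  3 = 0011
Concatenate: 1101 0101 1001 0011
= 1101010110010011


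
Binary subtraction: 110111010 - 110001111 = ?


Align and subtract column by column (LSB to MSB, borrowing when needed):
  110111010
- 110001111
  ---------
  col 0: (0 - 0 borrow-in) - 1 → borrow from next column: (0+2) - 1 = 1, borrow out 1
  col 1: (1 - 1 borrow-in) - 1 → borrow from next column: (0+2) - 1 = 1, borrow out 1
  col 2: (0 - 1 borrow-in) - 1 → borrow from next column: (-1+2) - 1 = 0, borrow out 1
  col 3: (1 - 1 borrow-in) - 1 → borrow from next column: (0+2) - 1 = 1, borrow out 1
  col 4: (1 - 1 borrow-in) - 0 → 0 - 0 = 0, borrow out 0
  col 5: (1 - 0 borrow-in) - 0 → 1 - 0 = 1, borrow out 0
  col 6: (0 - 0 borrow-in) - 0 → 0 - 0 = 0, borrow out 0
  col 7: (1 - 0 borrow-in) - 1 → 1 - 1 = 0, borrow out 0
  col 8: (1 - 0 borrow-in) - 1 → 1 - 1 = 0, borrow out 0
Reading bits MSB→LSB: 000101011
Strip leading zeros: 101011
= 101011


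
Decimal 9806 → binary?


Divide by 2 repeatedly:
9806 ÷ 2 = 4903 remainder 0
4903 ÷ 2 = 2451 remainder 1
2451 ÷ 2 = 1225 remainder 1
1225 ÷ 2 = 612 remainder 1
612 ÷ 2 = 306 remainder 0
306 ÷ 2 = 153 remainder 0
153 ÷ 2 = 76 remainder 1
76 ÷ 2 = 38 remainder 0
38 ÷ 2 = 19 remainder 0
19 ÷ 2 = 9 remainder 1
9 ÷ 2 = 4 remainder 1
4 ÷ 2 = 2 remainder 0
2 ÷ 2 = 1 remainder 0
1 ÷ 2 = 0 remainder 1
Reading remainders bottom-up:
= 10011001001110


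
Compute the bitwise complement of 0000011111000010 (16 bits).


Original: 0000011111000010
Invert all bits:
  bit 0: 0 → 1
  bit 1: 0 → 1
  bit 2: 0 → 1
  bit 3: 0 → 1
  bit 4: 0 → 1
  bit 5: 1 → 0
  bit 6: 1 → 0
  bit 7: 1 → 0
  bit 8: 1 → 0
  bit 9: 1 → 0
  bit 10: 0 → 1
  bit 11: 0 → 1
  bit 12: 0 → 1
  bit 13: 0 → 1
  bit 14: 1 → 0
  bit 15: 0 → 1
= 1111100000111101


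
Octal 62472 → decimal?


Positional values:
Position 0: 2 × 8^0 = 2
Position 1: 7 × 8^1 = 56
Position 2: 4 × 8^2 = 256
Position 3: 2 × 8^3 = 1024
Position 4: 6 × 8^4 = 24576
Sum = 2 + 56 + 256 + 1024 + 24576
= 25914


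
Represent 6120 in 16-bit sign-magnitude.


Sign bit: 0 (positive)
Magnitude: 6120 = 001011111101000
= 0001011111101000


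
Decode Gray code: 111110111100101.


Gray code: 111110111100101
MSB stays the same: 1
Each subsequent bit = prev_binary XOR current_gray:
  B[1] = 1 XOR 1 = 0
  B[2] = 0 XOR 1 = 1
  B[3] = 1 XOR 1 = 0
  B[4] = 0 XOR 1 = 1
  B[5] = 1 XOR 0 = 1
  B[6] = 1 XOR 1 = 0
  B[7] = 0 XOR 1 = 1
  B[8] = 1 XOR 1 = 0
  B[9] = 0 XOR 1 = 1
  B[10] = 1 XOR 0 = 1
  B[11] = 1 XOR 0 = 1
  B[12] = 1 XOR 1 = 0
  B[13] = 0 XOR 0 = 0
  B[14] = 0 XOR 1 = 1
= 101011010111001 (22201 decimal)


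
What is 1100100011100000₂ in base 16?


Group into 4-bit nibbles: 1100100011100000
  1100 = C
  1000 = 8
  1110 = E
  0000 = 0
= 0xC8E0


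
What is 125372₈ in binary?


Each octal digit → 3 binary bits:
  1 = 001
  2 = 010
  5 = 101
  3 = 011
  7 = 111
  2 = 010
Concatenate: 001 010 101 011 111 010
= 001010101011111010


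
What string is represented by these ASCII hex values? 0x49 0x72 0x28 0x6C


Codes (hex): 0x49 0x72 0x28 0x6C
Per-code ASCII lookup:
  0x49 = 73  (range 65-90: uppercase, 73 - 65 = 8) → 'I'
  0x72 = 114  (range 97-122: lowercase, 114 - 97 = 17) → 'r'
  0x28 = 40  (special character) → '('
  0x6C = 108  (range 97-122: lowercase, 108 - 97 = 11) → 'l'
= 'Ir(l'


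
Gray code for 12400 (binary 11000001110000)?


Binary: 11000001110000
Gray code: G = B XOR (B >> 1)
B >> 1 = 01100000111000
11000001110000 XOR 01100000111000:
  1 XOR 0 = 1
  1 XOR 1 = 0
  0 XOR 1 = 1
  0 XOR 0 = 0
  0 XOR 0 = 0
  0 XOR 0 = 0
  0 XOR 0 = 0
  1 XOR 0 = 1
  1 XOR 1 = 0
  1 XOR 1 = 0
  0 XOR 1 = 1
  0 XOR 0 = 0
  0 XOR 0 = 0
  0 XOR 0 = 0
= 10100001001000


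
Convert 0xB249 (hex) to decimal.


Positional values:
Position 0: 9 × 16^0 = 9 × 1 = 9
Position 1: 4 × 16^1 = 4 × 16 = 64
Position 2: 2 × 16^2 = 2 × 256 = 512
Position 3: B × 16^3 = 11 × 4096 = 45056
Sum = 9 + 64 + 512 + 45056
= 45641


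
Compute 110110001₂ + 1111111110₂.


Align and add column by column (LSB to MSB, carry propagating):
  00110110001
+ 01111111110
  -----------
  col 0: 1 + 0 + 0 (carry in) = 1 → bit 1, carry out 0
  col 1: 0 + 1 + 0 (carry in) = 1 → bit 1, carry out 0
  col 2: 0 + 1 + 0 (carry in) = 1 → bit 1, carry out 0
  col 3: 0 + 1 + 0 (carry in) = 1 → bit 1, carry out 0
  col 4: 1 + 1 + 0 (carry in) = 2 → bit 0, carry out 1
  col 5: 1 + 1 + 1 (carry in) = 3 → bit 1, carry out 1
  col 6: 0 + 1 + 1 (carry in) = 2 → bit 0, carry out 1
  col 7: 1 + 1 + 1 (carry in) = 3 → bit 1, carry out 1
  col 8: 1 + 1 + 1 (carry in) = 3 → bit 1, carry out 1
  col 9: 0 + 1 + 1 (carry in) = 2 → bit 0, carry out 1
  col 10: 0 + 0 + 1 (carry in) = 1 → bit 1, carry out 0
Reading bits MSB→LSB: 10110101111
Strip leading zeros: 10110101111
= 10110101111


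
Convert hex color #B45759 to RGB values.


Hex: #B45759
R = B4₁₆ = 180
G = 57₁₆ = 87
B = 59₁₆ = 89
= RGB(180, 87, 89)


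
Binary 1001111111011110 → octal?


Group into 3-bit groups: 001001111111011110
  001 = 1
  001 = 1
  111 = 7
  111 = 7
  011 = 3
  110 = 6
= 0o117736


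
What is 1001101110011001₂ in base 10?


Positional values:
Bit 0: 1 × 2^0 = 1
Bit 3: 1 × 2^3 = 8
Bit 4: 1 × 2^4 = 16
Bit 7: 1 × 2^7 = 128
Bit 8: 1 × 2^8 = 256
Bit 9: 1 × 2^9 = 512
Bit 11: 1 × 2^11 = 2048
Bit 12: 1 × 2^12 = 4096
Bit 15: 1 × 2^15 = 32768
Sum = 1 + 8 + 16 + 128 + 256 + 512 + 2048 + 4096 + 32768
= 39833


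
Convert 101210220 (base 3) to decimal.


Positional values (base 3):
  0 × 3^0 = 0 × 1 = 0
  2 × 3^1 = 2 × 3 = 6
  2 × 3^2 = 2 × 9 = 18
  0 × 3^3 = 0 × 27 = 0
  1 × 3^4 = 1 × 81 = 81
  2 × 3^5 = 2 × 243 = 486
  1 × 3^6 = 1 × 729 = 729
  0 × 3^7 = 0 × 2187 = 0
  1 × 3^8 = 1 × 6561 = 6561
Sum = 0 + 6 + 18 + 0 + 81 + 486 + 729 + 0 + 6561
= 7881


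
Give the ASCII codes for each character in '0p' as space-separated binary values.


String: '0p'  (2 characters)
Per-character ASCII lookup:
  '0': digits start at 48: '0' = 48 + 0 = 48 → 110000
  'p': lowercase starts at 97: 'p' = 97 + 15 = 112 → 1110000
= 110000 1110000


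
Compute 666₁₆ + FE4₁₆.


Align and add column by column (LSB to MSB, each column mod 16 with carry):
  0666
+ 0FE4
  ----
  col 0: 6(6) + 4(4) + 0 (carry in) = 10 → A(10), carry out 0
  col 1: 6(6) + E(14) + 0 (carry in) = 20 → 4(4), carry out 1
  col 2: 6(6) + F(15) + 1 (carry in) = 22 → 6(6), carry out 1
  col 3: 0(0) + 0(0) + 1 (carry in) = 1 → 1(1), carry out 0
Reading digits MSB→LSB: 164A
Strip leading zeros: 164A
= 0x164A


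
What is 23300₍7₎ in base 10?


Positional values (base 7):
  0 × 7^0 = 0 × 1 = 0
  0 × 7^1 = 0 × 7 = 0
  3 × 7^2 = 3 × 49 = 147
  3 × 7^3 = 3 × 343 = 1029
  2 × 7^4 = 2 × 2401 = 4802
Sum = 0 + 0 + 147 + 1029 + 4802
= 5978


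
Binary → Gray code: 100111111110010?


Binary: 100111111110010
Gray code: G = B XOR (B >> 1)
B >> 1 = 010011111111001
100111111110010 XOR 010011111111001:
  1 XOR 0 = 1
  0 XOR 1 = 1
  0 XOR 0 = 0
  1 XOR 0 = 1
  1 XOR 1 = 0
  1 XOR 1 = 0
  1 XOR 1 = 0
  1 XOR 1 = 0
  1 XOR 1 = 0
  1 XOR 1 = 0
  1 XOR 1 = 0
  0 XOR 1 = 1
  0 XOR 0 = 0
  1 XOR 0 = 1
  0 XOR 1 = 1
= 110100000001011


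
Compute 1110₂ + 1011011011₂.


Align and add column by column (LSB to MSB, carry propagating):
  00000001110
+ 01011011011
  -----------
  col 0: 0 + 1 + 0 (carry in) = 1 → bit 1, carry out 0
  col 1: 1 + 1 + 0 (carry in) = 2 → bit 0, carry out 1
  col 2: 1 + 0 + 1 (carry in) = 2 → bit 0, carry out 1
  col 3: 1 + 1 + 1 (carry in) = 3 → bit 1, carry out 1
  col 4: 0 + 1 + 1 (carry in) = 2 → bit 0, carry out 1
  col 5: 0 + 0 + 1 (carry in) = 1 → bit 1, carry out 0
  col 6: 0 + 1 + 0 (carry in) = 1 → bit 1, carry out 0
  col 7: 0 + 1 + 0 (carry in) = 1 → bit 1, carry out 0
  col 8: 0 + 0 + 0 (carry in) = 0 → bit 0, carry out 0
  col 9: 0 + 1 + 0 (carry in) = 1 → bit 1, carry out 0
  col 10: 0 + 0 + 0 (carry in) = 0 → bit 0, carry out 0
Reading bits MSB→LSB: 01011101001
Strip leading zeros: 1011101001
= 1011101001


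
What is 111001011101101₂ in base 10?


Positional values:
Bit 0: 1 × 2^0 = 1
Bit 2: 1 × 2^2 = 4
Bit 3: 1 × 2^3 = 8
Bit 5: 1 × 2^5 = 32
Bit 6: 1 × 2^6 = 64
Bit 7: 1 × 2^7 = 128
Bit 9: 1 × 2^9 = 512
Bit 12: 1 × 2^12 = 4096
Bit 13: 1 × 2^13 = 8192
Bit 14: 1 × 2^14 = 16384
Sum = 1 + 4 + 8 + 32 + 64 + 128 + 512 + 4096 + 8192 + 16384
= 29421


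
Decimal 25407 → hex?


Divide by 16 repeatedly:
25407 ÷ 16 = 1587 remainder 15 (F)
1587 ÷ 16 = 99 remainder 3 (3)
99 ÷ 16 = 6 remainder 3 (3)
6 ÷ 16 = 0 remainder 6 (6)
Reading remainders bottom-up:
= 0x633F


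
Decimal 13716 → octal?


Divide by 8 repeatedly:
13716 ÷ 8 = 1714 remainder 4
1714 ÷ 8 = 214 remainder 2
214 ÷ 8 = 26 remainder 6
26 ÷ 8 = 3 remainder 2
3 ÷ 8 = 0 remainder 3
Reading remainders bottom-up:
= 0o32624


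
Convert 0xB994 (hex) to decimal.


Positional values:
Position 0: 4 × 16^0 = 4 × 1 = 4
Position 1: 9 × 16^1 = 9 × 16 = 144
Position 2: 9 × 16^2 = 9 × 256 = 2304
Position 3: B × 16^3 = 11 × 4096 = 45056
Sum = 4 + 144 + 2304 + 45056
= 47508


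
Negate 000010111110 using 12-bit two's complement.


Original: 000010111110
Step 1 - Invert all bits: 111101000001
Step 2 - Add 1: 111101000001 + 1
= 111101000010 (represents -190)


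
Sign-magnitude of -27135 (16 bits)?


Sign bit: 1 (negative)
Magnitude: 27135 = 110100111111111
= 1110100111111111


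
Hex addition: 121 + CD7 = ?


Align and add column by column (LSB to MSB, each column mod 16 with carry):
  0121
+ 0CD7
  ----
  col 0: 1(1) + 7(7) + 0 (carry in) = 8 → 8(8), carry out 0
  col 1: 2(2) + D(13) + 0 (carry in) = 15 → F(15), carry out 0
  col 2: 1(1) + C(12) + 0 (carry in) = 13 → D(13), carry out 0
  col 3: 0(0) + 0(0) + 0 (carry in) = 0 → 0(0), carry out 0
Reading digits MSB→LSB: 0DF8
Strip leading zeros: DF8
= 0xDF8


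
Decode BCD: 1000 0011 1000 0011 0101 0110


Each 4-bit group → digit:
  1000 → 8
  0011 → 3
  1000 → 8
  0011 → 3
  0101 → 5
  0110 → 6
= 838356


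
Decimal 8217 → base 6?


Divide by 6 repeatedly:
8217 ÷ 6 = 1369 remainder 3
1369 ÷ 6 = 228 remainder 1
228 ÷ 6 = 38 remainder 0
38 ÷ 6 = 6 remainder 2
6 ÷ 6 = 1 remainder 0
1 ÷ 6 = 0 remainder 1
Reading remainders bottom-up:
= 102013


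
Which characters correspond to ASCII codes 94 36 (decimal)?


Codes (decimal): 94 36
Per-code ASCII lookup:
  94  (special character) → '^'
  36  (special character) → '$'
= '^$'


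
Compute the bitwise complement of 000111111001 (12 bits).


Original: 000111111001
Invert all bits:
  bit 0: 0 → 1
  bit 1: 0 → 1
  bit 2: 0 → 1
  bit 3: 1 → 0
  bit 4: 1 → 0
  bit 5: 1 → 0
  bit 6: 1 → 0
  bit 7: 1 → 0
  bit 8: 1 → 0
  bit 9: 0 → 1
  bit 10: 0 → 1
  bit 11: 1 → 0
= 111000000110


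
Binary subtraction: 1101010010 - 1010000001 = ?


Align and subtract column by column (LSB to MSB, borrowing when needed):
  1101010010
- 1010000001
  ----------
  col 0: (0 - 0 borrow-in) - 1 → borrow from next column: (0+2) - 1 = 1, borrow out 1
  col 1: (1 - 1 borrow-in) - 0 → 0 - 0 = 0, borrow out 0
  col 2: (0 - 0 borrow-in) - 0 → 0 - 0 = 0, borrow out 0
  col 3: (0 - 0 borrow-in) - 0 → 0 - 0 = 0, borrow out 0
  col 4: (1 - 0 borrow-in) - 0 → 1 - 0 = 1, borrow out 0
  col 5: (0 - 0 borrow-in) - 0 → 0 - 0 = 0, borrow out 0
  col 6: (1 - 0 borrow-in) - 0 → 1 - 0 = 1, borrow out 0
  col 7: (0 - 0 borrow-in) - 1 → borrow from next column: (0+2) - 1 = 1, borrow out 1
  col 8: (1 - 1 borrow-in) - 0 → 0 - 0 = 0, borrow out 0
  col 9: (1 - 0 borrow-in) - 1 → 1 - 1 = 0, borrow out 0
Reading bits MSB→LSB: 0011010001
Strip leading zeros: 11010001
= 11010001


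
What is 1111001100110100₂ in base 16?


Group into 4-bit nibbles: 1111001100110100
  1111 = F
  0011 = 3
  0011 = 3
  0100 = 4
= 0xF334


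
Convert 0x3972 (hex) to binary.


Each hex digit → 4 binary bits:
  3 = 0011
  9 = 1001
  7 = 0111
  2 = 0010
Concatenate: 0011 1001 0111 0010
= 0011100101110010


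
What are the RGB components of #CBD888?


Hex: #CBD888
R = CB₁₆ = 203
G = D8₁₆ = 216
B = 88₁₆ = 136
= RGB(203, 216, 136)


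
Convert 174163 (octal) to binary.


Each octal digit → 3 binary bits:
  1 = 001
  7 = 111
  4 = 100
  1 = 001
  6 = 110
  3 = 011
Concatenate: 001 111 100 001 110 011
= 001111100001110011


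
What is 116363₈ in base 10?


Positional values:
Position 0: 3 × 8^0 = 3
Position 1: 6 × 8^1 = 48
Position 2: 3 × 8^2 = 192
Position 3: 6 × 8^3 = 3072
Position 4: 1 × 8^4 = 4096
Position 5: 1 × 8^5 = 32768
Sum = 3 + 48 + 192 + 3072 + 4096 + 32768
= 40179


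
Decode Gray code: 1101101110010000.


Gray code: 1101101110010000
MSB stays the same: 1
Each subsequent bit = prev_binary XOR current_gray:
  B[1] = 1 XOR 1 = 0
  B[2] = 0 XOR 0 = 0
  B[3] = 0 XOR 1 = 1
  B[4] = 1 XOR 1 = 0
  B[5] = 0 XOR 0 = 0
  B[6] = 0 XOR 1 = 1
  B[7] = 1 XOR 1 = 0
  B[8] = 0 XOR 1 = 1
  B[9] = 1 XOR 0 = 1
  B[10] = 1 XOR 0 = 1
  B[11] = 1 XOR 1 = 0
  B[12] = 0 XOR 0 = 0
  B[13] = 0 XOR 0 = 0
  B[14] = 0 XOR 0 = 0
  B[15] = 0 XOR 0 = 0
= 1001001011100000 (37600 decimal)


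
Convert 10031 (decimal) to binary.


Divide by 2 repeatedly:
10031 ÷ 2 = 5015 remainder 1
5015 ÷ 2 = 2507 remainder 1
2507 ÷ 2 = 1253 remainder 1
1253 ÷ 2 = 626 remainder 1
626 ÷ 2 = 313 remainder 0
313 ÷ 2 = 156 remainder 1
156 ÷ 2 = 78 remainder 0
78 ÷ 2 = 39 remainder 0
39 ÷ 2 = 19 remainder 1
19 ÷ 2 = 9 remainder 1
9 ÷ 2 = 4 remainder 1
4 ÷ 2 = 2 remainder 0
2 ÷ 2 = 1 remainder 0
1 ÷ 2 = 0 remainder 1
Reading remainders bottom-up:
= 10011100101111


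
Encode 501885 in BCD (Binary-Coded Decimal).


Each digit → 4-bit binary:
  5 → 0101
  0 → 0000
  1 → 0001
  8 → 1000
  8 → 1000
  5 → 0101
= 0101 0000 0001 1000 1000 0101


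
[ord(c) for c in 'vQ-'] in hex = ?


String: 'vQ-'  (3 characters)
Per-character ASCII lookup:
  'v': lowercase starts at 97: 'v' = 97 + 21 = 118 → 0x76
  'Q': uppercase starts at 65: 'Q' = 65 + 16 = 81 → 0x51
  '-': special character: '-' = 45 → 0x2D
= 0x76 0x51 0x2D


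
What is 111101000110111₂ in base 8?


Group into 3-bit groups: 111101000110111
  111 = 7
  101 = 5
  000 = 0
  110 = 6
  111 = 7
= 0o75067


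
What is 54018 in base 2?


Divide by 2 repeatedly:
54018 ÷ 2 = 27009 remainder 0
27009 ÷ 2 = 13504 remainder 1
13504 ÷ 2 = 6752 remainder 0
6752 ÷ 2 = 3376 remainder 0
3376 ÷ 2 = 1688 remainder 0
1688 ÷ 2 = 844 remainder 0
844 ÷ 2 = 422 remainder 0
422 ÷ 2 = 211 remainder 0
211 ÷ 2 = 105 remainder 1
105 ÷ 2 = 52 remainder 1
52 ÷ 2 = 26 remainder 0
26 ÷ 2 = 13 remainder 0
13 ÷ 2 = 6 remainder 1
6 ÷ 2 = 3 remainder 0
3 ÷ 2 = 1 remainder 1
1 ÷ 2 = 0 remainder 1
Reading remainders bottom-up:
= 1101001100000010


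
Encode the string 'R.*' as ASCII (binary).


String: 'R.*'  (3 characters)
Per-character ASCII lookup:
  'R': uppercase starts at 65: 'R' = 65 + 17 = 82 → 1010010
  '.': special character: '.' = 46 → 101110
  '*': special character: '*' = 42 → 101010
= 1010010 101110 101010


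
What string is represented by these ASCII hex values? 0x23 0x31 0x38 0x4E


Codes (hex): 0x23 0x31 0x38 0x4E
Per-code ASCII lookup:
  0x23 = 35  (special character) → '#'
  0x31 = 49  (range 48-57: digits, 49 - 48 = 1) → '1'
  0x38 = 56  (range 48-57: digits, 56 - 48 = 8) → '8'
  0x4E = 78  (range 65-90: uppercase, 78 - 65 = 13) → 'N'
= '#18N'


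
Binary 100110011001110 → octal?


Group into 3-bit groups: 100110011001110
  100 = 4
  110 = 6
  011 = 3
  001 = 1
  110 = 6
= 0o46316


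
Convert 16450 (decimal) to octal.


Divide by 8 repeatedly:
16450 ÷ 8 = 2056 remainder 2
2056 ÷ 8 = 257 remainder 0
257 ÷ 8 = 32 remainder 1
32 ÷ 8 = 4 remainder 0
4 ÷ 8 = 0 remainder 4
Reading remainders bottom-up:
= 0o40102


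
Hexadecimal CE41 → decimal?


Positional values:
Position 0: 1 × 16^0 = 1 × 1 = 1
Position 1: 4 × 16^1 = 4 × 16 = 64
Position 2: E × 16^2 = 14 × 256 = 3584
Position 3: C × 16^3 = 12 × 4096 = 49152
Sum = 1 + 64 + 3584 + 49152
= 52801


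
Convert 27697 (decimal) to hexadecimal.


Divide by 16 repeatedly:
27697 ÷ 16 = 1731 remainder 1 (1)
1731 ÷ 16 = 108 remainder 3 (3)
108 ÷ 16 = 6 remainder 12 (C)
6 ÷ 16 = 0 remainder 6 (6)
Reading remainders bottom-up:
= 0x6C31


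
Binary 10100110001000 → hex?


Group into 4-bit nibbles: 0010100110001000
  0010 = 2
  1001 = 9
  1000 = 8
  1000 = 8
= 0x2988


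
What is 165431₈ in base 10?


Positional values:
Position 0: 1 × 8^0 = 1
Position 1: 3 × 8^1 = 24
Position 2: 4 × 8^2 = 256
Position 3: 5 × 8^3 = 2560
Position 4: 6 × 8^4 = 24576
Position 5: 1 × 8^5 = 32768
Sum = 1 + 24 + 256 + 2560 + 24576 + 32768
= 60185


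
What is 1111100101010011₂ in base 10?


Positional values:
Bit 0: 1 × 2^0 = 1
Bit 1: 1 × 2^1 = 2
Bit 4: 1 × 2^4 = 16
Bit 6: 1 × 2^6 = 64
Bit 8: 1 × 2^8 = 256
Bit 11: 1 × 2^11 = 2048
Bit 12: 1 × 2^12 = 4096
Bit 13: 1 × 2^13 = 8192
Bit 14: 1 × 2^14 = 16384
Bit 15: 1 × 2^15 = 32768
Sum = 1 + 2 + 16 + 64 + 256 + 2048 + 4096 + 8192 + 16384 + 32768
= 63827


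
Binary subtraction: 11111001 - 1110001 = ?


Align and subtract column by column (LSB to MSB, borrowing when needed):
  11111001
- 01110001
  --------
  col 0: (1 - 0 borrow-in) - 1 → 1 - 1 = 0, borrow out 0
  col 1: (0 - 0 borrow-in) - 0 → 0 - 0 = 0, borrow out 0
  col 2: (0 - 0 borrow-in) - 0 → 0 - 0 = 0, borrow out 0
  col 3: (1 - 0 borrow-in) - 0 → 1 - 0 = 1, borrow out 0
  col 4: (1 - 0 borrow-in) - 1 → 1 - 1 = 0, borrow out 0
  col 5: (1 - 0 borrow-in) - 1 → 1 - 1 = 0, borrow out 0
  col 6: (1 - 0 borrow-in) - 1 → 1 - 1 = 0, borrow out 0
  col 7: (1 - 0 borrow-in) - 0 → 1 - 0 = 1, borrow out 0
Reading bits MSB→LSB: 10001000
Strip leading zeros: 10001000
= 10001000


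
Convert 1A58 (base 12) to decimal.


Positional values (base 12):
  8 × 12^0 = 8 × 1 = 8
  5 × 12^1 = 5 × 12 = 60
  A × 12^2 = 10 × 144 = 1440
  1 × 12^3 = 1 × 1728 = 1728
Sum = 8 + 60 + 1440 + 1728
= 3236


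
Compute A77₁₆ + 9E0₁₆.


Align and add column by column (LSB to MSB, each column mod 16 with carry):
  0A77
+ 09E0
  ----
  col 0: 7(7) + 0(0) + 0 (carry in) = 7 → 7(7), carry out 0
  col 1: 7(7) + E(14) + 0 (carry in) = 21 → 5(5), carry out 1
  col 2: A(10) + 9(9) + 1 (carry in) = 20 → 4(4), carry out 1
  col 3: 0(0) + 0(0) + 1 (carry in) = 1 → 1(1), carry out 0
Reading digits MSB→LSB: 1457
Strip leading zeros: 1457
= 0x1457


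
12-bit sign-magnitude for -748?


Sign bit: 1 (negative)
Magnitude: 748 = 01011101100
= 101011101100


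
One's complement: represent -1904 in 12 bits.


Original: 011101110000
Invert all bits:
  bit 0: 0 → 1
  bit 1: 1 → 0
  bit 2: 1 → 0
  bit 3: 1 → 0
  bit 4: 0 → 1
  bit 5: 1 → 0
  bit 6: 1 → 0
  bit 7: 1 → 0
  bit 8: 0 → 1
  bit 9: 0 → 1
  bit 10: 0 → 1
  bit 11: 0 → 1
= 100010001111


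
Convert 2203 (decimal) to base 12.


Divide by 12 repeatedly:
2203 ÷ 12 = 183 remainder 7
183 ÷ 12 = 15 remainder 3
15 ÷ 12 = 1 remainder 3
1 ÷ 12 = 0 remainder 1
Reading remainders bottom-up:
= 1337


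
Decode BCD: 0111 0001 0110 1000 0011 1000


Each 4-bit group → digit:
  0111 → 7
  0001 → 1
  0110 → 6
  1000 → 8
  0011 → 3
  1000 → 8
= 716838


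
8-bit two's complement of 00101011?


Original: 00101011
Step 1 - Invert all bits: 11010100
Step 2 - Add 1: 11010100 + 1
= 11010101 (represents -43)


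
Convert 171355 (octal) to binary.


Each octal digit → 3 binary bits:
  1 = 001
  7 = 111
  1 = 001
  3 = 011
  5 = 101
  5 = 101
Concatenate: 001 111 001 011 101 101
= 001111001011101101


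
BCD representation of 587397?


Each digit → 4-bit binary:
  5 → 0101
  8 → 1000
  7 → 0111
  3 → 0011
  9 → 1001
  7 → 0111
= 0101 1000 0111 0011 1001 0111


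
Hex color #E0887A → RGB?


Hex: #E0887A
R = E0₁₆ = 224
G = 88₁₆ = 136
B = 7A₁₆ = 122
= RGB(224, 136, 122)


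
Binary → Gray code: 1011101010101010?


Binary: 1011101010101010
Gray code: G = B XOR (B >> 1)
B >> 1 = 0101110101010101
1011101010101010 XOR 0101110101010101:
  1 XOR 0 = 1
  0 XOR 1 = 1
  1 XOR 0 = 1
  1 XOR 1 = 0
  1 XOR 1 = 0
  0 XOR 1 = 1
  1 XOR 0 = 1
  0 XOR 1 = 1
  1 XOR 0 = 1
  0 XOR 1 = 1
  1 XOR 0 = 1
  0 XOR 1 = 1
  1 XOR 0 = 1
  0 XOR 1 = 1
  1 XOR 0 = 1
  0 XOR 1 = 1
= 1110011111111111


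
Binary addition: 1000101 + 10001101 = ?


Align and add column by column (LSB to MSB, carry propagating):
  001000101
+ 010001101
  ---------
  col 0: 1 + 1 + 0 (carry in) = 2 → bit 0, carry out 1
  col 1: 0 + 0 + 1 (carry in) = 1 → bit 1, carry out 0
  col 2: 1 + 1 + 0 (carry in) = 2 → bit 0, carry out 1
  col 3: 0 + 1 + 1 (carry in) = 2 → bit 0, carry out 1
  col 4: 0 + 0 + 1 (carry in) = 1 → bit 1, carry out 0
  col 5: 0 + 0 + 0 (carry in) = 0 → bit 0, carry out 0
  col 6: 1 + 0 + 0 (carry in) = 1 → bit 1, carry out 0
  col 7: 0 + 1 + 0 (carry in) = 1 → bit 1, carry out 0
  col 8: 0 + 0 + 0 (carry in) = 0 → bit 0, carry out 0
Reading bits MSB→LSB: 011010010
Strip leading zeros: 11010010
= 11010010


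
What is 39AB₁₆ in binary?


Each hex digit → 4 binary bits:
  3 = 0011
  9 = 1001
  A = 1010
  B = 1011
Concatenate: 0011 1001 1010 1011
= 0011100110101011


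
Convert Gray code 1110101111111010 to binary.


Gray code: 1110101111111010
MSB stays the same: 1
Each subsequent bit = prev_binary XOR current_gray:
  B[1] = 1 XOR 1 = 0
  B[2] = 0 XOR 1 = 1
  B[3] = 1 XOR 0 = 1
  B[4] = 1 XOR 1 = 0
  B[5] = 0 XOR 0 = 0
  B[6] = 0 XOR 1 = 1
  B[7] = 1 XOR 1 = 0
  B[8] = 0 XOR 1 = 1
  B[9] = 1 XOR 1 = 0
  B[10] = 0 XOR 1 = 1
  B[11] = 1 XOR 1 = 0
  B[12] = 0 XOR 1 = 1
  B[13] = 1 XOR 0 = 1
  B[14] = 1 XOR 1 = 0
  B[15] = 0 XOR 0 = 0
= 1011001010101100 (45740 decimal)


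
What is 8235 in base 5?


Divide by 5 repeatedly:
8235 ÷ 5 = 1647 remainder 0
1647 ÷ 5 = 329 remainder 2
329 ÷ 5 = 65 remainder 4
65 ÷ 5 = 13 remainder 0
13 ÷ 5 = 2 remainder 3
2 ÷ 5 = 0 remainder 2
Reading remainders bottom-up:
= 230420


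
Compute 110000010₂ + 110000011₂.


Align and add column by column (LSB to MSB, carry propagating):
  0110000010
+ 0110000011
  ----------
  col 0: 0 + 1 + 0 (carry in) = 1 → bit 1, carry out 0
  col 1: 1 + 1 + 0 (carry in) = 2 → bit 0, carry out 1
  col 2: 0 + 0 + 1 (carry in) = 1 → bit 1, carry out 0
  col 3: 0 + 0 + 0 (carry in) = 0 → bit 0, carry out 0
  col 4: 0 + 0 + 0 (carry in) = 0 → bit 0, carry out 0
  col 5: 0 + 0 + 0 (carry in) = 0 → bit 0, carry out 0
  col 6: 0 + 0 + 0 (carry in) = 0 → bit 0, carry out 0
  col 7: 1 + 1 + 0 (carry in) = 2 → bit 0, carry out 1
  col 8: 1 + 1 + 1 (carry in) = 3 → bit 1, carry out 1
  col 9: 0 + 0 + 1 (carry in) = 1 → bit 1, carry out 0
Reading bits MSB→LSB: 1100000101
Strip leading zeros: 1100000101
= 1100000101


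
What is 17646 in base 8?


Divide by 8 repeatedly:
17646 ÷ 8 = 2205 remainder 6
2205 ÷ 8 = 275 remainder 5
275 ÷ 8 = 34 remainder 3
34 ÷ 8 = 4 remainder 2
4 ÷ 8 = 0 remainder 4
Reading remainders bottom-up:
= 0o42356


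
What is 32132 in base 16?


Divide by 16 repeatedly:
32132 ÷ 16 = 2008 remainder 4 (4)
2008 ÷ 16 = 125 remainder 8 (8)
125 ÷ 16 = 7 remainder 13 (D)
7 ÷ 16 = 0 remainder 7 (7)
Reading remainders bottom-up:
= 0x7D84


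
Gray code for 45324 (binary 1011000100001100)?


Binary: 1011000100001100
Gray code: G = B XOR (B >> 1)
B >> 1 = 0101100010000110
1011000100001100 XOR 0101100010000110:
  1 XOR 0 = 1
  0 XOR 1 = 1
  1 XOR 0 = 1
  1 XOR 1 = 0
  0 XOR 1 = 1
  0 XOR 0 = 0
  0 XOR 0 = 0
  1 XOR 0 = 1
  0 XOR 1 = 1
  0 XOR 0 = 0
  0 XOR 0 = 0
  0 XOR 0 = 0
  1 XOR 0 = 1
  1 XOR 1 = 0
  0 XOR 1 = 1
  0 XOR 0 = 0
= 1110100110001010


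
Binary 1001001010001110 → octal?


Group into 3-bit groups: 001001001010001110
  001 = 1
  001 = 1
  001 = 1
  010 = 2
  001 = 1
  110 = 6
= 0o111216


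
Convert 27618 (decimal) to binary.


Divide by 2 repeatedly:
27618 ÷ 2 = 13809 remainder 0
13809 ÷ 2 = 6904 remainder 1
6904 ÷ 2 = 3452 remainder 0
3452 ÷ 2 = 1726 remainder 0
1726 ÷ 2 = 863 remainder 0
863 ÷ 2 = 431 remainder 1
431 ÷ 2 = 215 remainder 1
215 ÷ 2 = 107 remainder 1
107 ÷ 2 = 53 remainder 1
53 ÷ 2 = 26 remainder 1
26 ÷ 2 = 13 remainder 0
13 ÷ 2 = 6 remainder 1
6 ÷ 2 = 3 remainder 0
3 ÷ 2 = 1 remainder 1
1 ÷ 2 = 0 remainder 1
Reading remainders bottom-up:
= 110101111100010


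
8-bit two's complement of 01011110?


Original: 01011110
Step 1 - Invert all bits: 10100001
Step 2 - Add 1: 10100001 + 1
= 10100010 (represents -94)


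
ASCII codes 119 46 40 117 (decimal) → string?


Codes (decimal): 119 46 40 117
Per-code ASCII lookup:
  119  (range 97-122: lowercase, 119 - 97 = 22) → 'w'
  46  (special character) → '.'
  40  (special character) → '('
  117  (range 97-122: lowercase, 117 - 97 = 20) → 'u'
= 'w.(u'


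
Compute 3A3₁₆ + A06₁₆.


Align and add column by column (LSB to MSB, each column mod 16 with carry):
  03A3
+ 0A06
  ----
  col 0: 3(3) + 6(6) + 0 (carry in) = 9 → 9(9), carry out 0
  col 1: A(10) + 0(0) + 0 (carry in) = 10 → A(10), carry out 0
  col 2: 3(3) + A(10) + 0 (carry in) = 13 → D(13), carry out 0
  col 3: 0(0) + 0(0) + 0 (carry in) = 0 → 0(0), carry out 0
Reading digits MSB→LSB: 0DA9
Strip leading zeros: DA9
= 0xDA9


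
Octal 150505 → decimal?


Positional values:
Position 0: 5 × 8^0 = 5
Position 1: 0 × 8^1 = 0
Position 2: 5 × 8^2 = 320
Position 3: 0 × 8^3 = 0
Position 4: 5 × 8^4 = 20480
Position 5: 1 × 8^5 = 32768
Sum = 5 + 0 + 320 + 0 + 20480 + 32768
= 53573


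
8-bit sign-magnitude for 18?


Sign bit: 0 (positive)
Magnitude: 18 = 0010010
= 00010010


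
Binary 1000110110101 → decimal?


Positional values:
Bit 0: 1 × 2^0 = 1
Bit 2: 1 × 2^2 = 4
Bit 4: 1 × 2^4 = 16
Bit 5: 1 × 2^5 = 32
Bit 7: 1 × 2^7 = 128
Bit 8: 1 × 2^8 = 256
Bit 12: 1 × 2^12 = 4096
Sum = 1 + 4 + 16 + 32 + 128 + 256 + 4096
= 4533


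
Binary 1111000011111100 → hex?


Group into 4-bit nibbles: 1111000011111100
  1111 = F
  0000 = 0
  1111 = F
  1100 = C
= 0xF0FC


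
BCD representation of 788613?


Each digit → 4-bit binary:
  7 → 0111
  8 → 1000
  8 → 1000
  6 → 0110
  1 → 0001
  3 → 0011
= 0111 1000 1000 0110 0001 0011


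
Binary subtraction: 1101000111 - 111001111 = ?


Align and subtract column by column (LSB to MSB, borrowing when needed):
  1101000111
- 0111001111
  ----------
  col 0: (1 - 0 borrow-in) - 1 → 1 - 1 = 0, borrow out 0
  col 1: (1 - 0 borrow-in) - 1 → 1 - 1 = 0, borrow out 0
  col 2: (1 - 0 borrow-in) - 1 → 1 - 1 = 0, borrow out 0
  col 3: (0 - 0 borrow-in) - 1 → borrow from next column: (0+2) - 1 = 1, borrow out 1
  col 4: (0 - 1 borrow-in) - 0 → borrow from next column: (-1+2) - 0 = 1, borrow out 1
  col 5: (0 - 1 borrow-in) - 0 → borrow from next column: (-1+2) - 0 = 1, borrow out 1
  col 6: (1 - 1 borrow-in) - 1 → borrow from next column: (0+2) - 1 = 1, borrow out 1
  col 7: (0 - 1 borrow-in) - 1 → borrow from next column: (-1+2) - 1 = 0, borrow out 1
  col 8: (1 - 1 borrow-in) - 1 → borrow from next column: (0+2) - 1 = 1, borrow out 1
  col 9: (1 - 1 borrow-in) - 0 → 0 - 0 = 0, borrow out 0
Reading bits MSB→LSB: 0101111000
Strip leading zeros: 101111000
= 101111000


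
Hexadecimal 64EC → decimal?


Positional values:
Position 0: C × 16^0 = 12 × 1 = 12
Position 1: E × 16^1 = 14 × 16 = 224
Position 2: 4 × 16^2 = 4 × 256 = 1024
Position 3: 6 × 16^3 = 6 × 4096 = 24576
Sum = 12 + 224 + 1024 + 24576
= 25836


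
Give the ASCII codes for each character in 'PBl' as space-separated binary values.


String: 'PBl'  (3 characters)
Per-character ASCII lookup:
  'P': uppercase starts at 65: 'P' = 65 + 15 = 80 → 1010000
  'B': uppercase starts at 65: 'B' = 65 + 1 = 66 → 1000010
  'l': lowercase starts at 97: 'l' = 97 + 11 = 108 → 1101100
= 1010000 1000010 1101100


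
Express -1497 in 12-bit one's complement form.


Original: 010111011001
Invert all bits:
  bit 0: 0 → 1
  bit 1: 1 → 0
  bit 2: 0 → 1
  bit 3: 1 → 0
  bit 4: 1 → 0
  bit 5: 1 → 0
  bit 6: 0 → 1
  bit 7: 1 → 0
  bit 8: 1 → 0
  bit 9: 0 → 1
  bit 10: 0 → 1
  bit 11: 1 → 0
= 101000100110


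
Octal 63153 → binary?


Each octal digit → 3 binary bits:
  6 = 110
  3 = 011
  1 = 001
  5 = 101
  3 = 011
Concatenate: 110 011 001 101 011
= 110011001101011


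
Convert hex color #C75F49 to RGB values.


Hex: #C75F49
R = C7₁₆ = 199
G = 5F₁₆ = 95
B = 49₁₆ = 73
= RGB(199, 95, 73)


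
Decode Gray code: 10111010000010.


Gray code: 10111010000010
MSB stays the same: 1
Each subsequent bit = prev_binary XOR current_gray:
  B[1] = 1 XOR 0 = 1
  B[2] = 1 XOR 1 = 0
  B[3] = 0 XOR 1 = 1
  B[4] = 1 XOR 1 = 0
  B[5] = 0 XOR 0 = 0
  B[6] = 0 XOR 1 = 1
  B[7] = 1 XOR 0 = 1
  B[8] = 1 XOR 0 = 1
  B[9] = 1 XOR 0 = 1
  B[10] = 1 XOR 0 = 1
  B[11] = 1 XOR 0 = 1
  B[12] = 1 XOR 1 = 0
  B[13] = 0 XOR 0 = 0
= 11010011111100 (13564 decimal)


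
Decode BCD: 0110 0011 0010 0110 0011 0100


Each 4-bit group → digit:
  0110 → 6
  0011 → 3
  0010 → 2
  0110 → 6
  0011 → 3
  0100 → 4
= 632634


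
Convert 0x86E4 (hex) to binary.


Each hex digit → 4 binary bits:
  8 = 1000
  6 = 0110
  E = 1110
  4 = 0100
Concatenate: 1000 0110 1110 0100
= 1000011011100100


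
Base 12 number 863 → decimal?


Positional values (base 12):
  3 × 12^0 = 3 × 1 = 3
  6 × 12^1 = 6 × 12 = 72
  8 × 12^2 = 8 × 144 = 1152
Sum = 3 + 72 + 1152
= 1227


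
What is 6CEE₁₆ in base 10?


Positional values:
Position 0: E × 16^0 = 14 × 1 = 14
Position 1: E × 16^1 = 14 × 16 = 224
Position 2: C × 16^2 = 12 × 256 = 3072
Position 3: 6 × 16^3 = 6 × 4096 = 24576
Sum = 14 + 224 + 3072 + 24576
= 27886


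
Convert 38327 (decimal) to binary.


Divide by 2 repeatedly:
38327 ÷ 2 = 19163 remainder 1
19163 ÷ 2 = 9581 remainder 1
9581 ÷ 2 = 4790 remainder 1
4790 ÷ 2 = 2395 remainder 0
2395 ÷ 2 = 1197 remainder 1
1197 ÷ 2 = 598 remainder 1
598 ÷ 2 = 299 remainder 0
299 ÷ 2 = 149 remainder 1
149 ÷ 2 = 74 remainder 1
74 ÷ 2 = 37 remainder 0
37 ÷ 2 = 18 remainder 1
18 ÷ 2 = 9 remainder 0
9 ÷ 2 = 4 remainder 1
4 ÷ 2 = 2 remainder 0
2 ÷ 2 = 1 remainder 0
1 ÷ 2 = 0 remainder 1
Reading remainders bottom-up:
= 1001010110110111


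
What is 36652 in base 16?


Divide by 16 repeatedly:
36652 ÷ 16 = 2290 remainder 12 (C)
2290 ÷ 16 = 143 remainder 2 (2)
143 ÷ 16 = 8 remainder 15 (F)
8 ÷ 16 = 0 remainder 8 (8)
Reading remainders bottom-up:
= 0x8F2C


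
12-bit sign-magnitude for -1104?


Sign bit: 1 (negative)
Magnitude: 1104 = 10001010000
= 110001010000


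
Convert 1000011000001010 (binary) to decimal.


Positional values:
Bit 1: 1 × 2^1 = 2
Bit 3: 1 × 2^3 = 8
Bit 9: 1 × 2^9 = 512
Bit 10: 1 × 2^10 = 1024
Bit 15: 1 × 2^15 = 32768
Sum = 2 + 8 + 512 + 1024 + 32768
= 34314


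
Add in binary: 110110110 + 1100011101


Align and add column by column (LSB to MSB, carry propagating):
  00110110110
+ 01100011101
  -----------
  col 0: 0 + 1 + 0 (carry in) = 1 → bit 1, carry out 0
  col 1: 1 + 0 + 0 (carry in) = 1 → bit 1, carry out 0
  col 2: 1 + 1 + 0 (carry in) = 2 → bit 0, carry out 1
  col 3: 0 + 1 + 1 (carry in) = 2 → bit 0, carry out 1
  col 4: 1 + 1 + 1 (carry in) = 3 → bit 1, carry out 1
  col 5: 1 + 0 + 1 (carry in) = 2 → bit 0, carry out 1
  col 6: 0 + 0 + 1 (carry in) = 1 → bit 1, carry out 0
  col 7: 1 + 0 + 0 (carry in) = 1 → bit 1, carry out 0
  col 8: 1 + 1 + 0 (carry in) = 2 → bit 0, carry out 1
  col 9: 0 + 1 + 1 (carry in) = 2 → bit 0, carry out 1
  col 10: 0 + 0 + 1 (carry in) = 1 → bit 1, carry out 0
Reading bits MSB→LSB: 10011010011
Strip leading zeros: 10011010011
= 10011010011


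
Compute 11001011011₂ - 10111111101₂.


Align and subtract column by column (LSB to MSB, borrowing when needed):
  11001011011
- 10111111101
  -----------
  col 0: (1 - 0 borrow-in) - 1 → 1 - 1 = 0, borrow out 0
  col 1: (1 - 0 borrow-in) - 0 → 1 - 0 = 1, borrow out 0
  col 2: (0 - 0 borrow-in) - 1 → borrow from next column: (0+2) - 1 = 1, borrow out 1
  col 3: (1 - 1 borrow-in) - 1 → borrow from next column: (0+2) - 1 = 1, borrow out 1
  col 4: (1 - 1 borrow-in) - 1 → borrow from next column: (0+2) - 1 = 1, borrow out 1
  col 5: (0 - 1 borrow-in) - 1 → borrow from next column: (-1+2) - 1 = 0, borrow out 1
  col 6: (1 - 1 borrow-in) - 1 → borrow from next column: (0+2) - 1 = 1, borrow out 1
  col 7: (0 - 1 borrow-in) - 1 → borrow from next column: (-1+2) - 1 = 0, borrow out 1
  col 8: (0 - 1 borrow-in) - 1 → borrow from next column: (-1+2) - 1 = 0, borrow out 1
  col 9: (1 - 1 borrow-in) - 0 → 0 - 0 = 0, borrow out 0
  col 10: (1 - 0 borrow-in) - 1 → 1 - 1 = 0, borrow out 0
Reading bits MSB→LSB: 00001011110
Strip leading zeros: 1011110
= 1011110


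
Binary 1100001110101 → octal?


Group into 3-bit groups: 001100001110101
  001 = 1
  100 = 4
  001 = 1
  110 = 6
  101 = 5
= 0o14165


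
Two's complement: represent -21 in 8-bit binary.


Original: 00010101
Step 1 - Invert all bits: 11101010
Step 2 - Add 1: 11101010 + 1
= 11101011 (represents -21)


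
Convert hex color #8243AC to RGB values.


Hex: #8243AC
R = 82₁₆ = 130
G = 43₁₆ = 67
B = AC₁₆ = 172
= RGB(130, 67, 172)


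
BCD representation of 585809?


Each digit → 4-bit binary:
  5 → 0101
  8 → 1000
  5 → 0101
  8 → 1000
  0 → 0000
  9 → 1001
= 0101 1000 0101 1000 0000 1001


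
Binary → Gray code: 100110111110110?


Binary: 100110111110110
Gray code: G = B XOR (B >> 1)
B >> 1 = 010011011111011
100110111110110 XOR 010011011111011:
  1 XOR 0 = 1
  0 XOR 1 = 1
  0 XOR 0 = 0
  1 XOR 0 = 1
  1 XOR 1 = 0
  0 XOR 1 = 1
  1 XOR 0 = 1
  1 XOR 1 = 0
  1 XOR 1 = 0
  1 XOR 1 = 0
  1 XOR 1 = 0
  0 XOR 1 = 1
  1 XOR 0 = 1
  1 XOR 1 = 0
  0 XOR 1 = 1
= 110101100001101


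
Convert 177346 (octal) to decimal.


Positional values:
Position 0: 6 × 8^0 = 6
Position 1: 4 × 8^1 = 32
Position 2: 3 × 8^2 = 192
Position 3: 7 × 8^3 = 3584
Position 4: 7 × 8^4 = 28672
Position 5: 1 × 8^5 = 32768
Sum = 6 + 32 + 192 + 3584 + 28672 + 32768
= 65254


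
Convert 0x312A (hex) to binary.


Each hex digit → 4 binary bits:
  3 = 0011
  1 = 0001
  2 = 0010
  A = 1010
Concatenate: 0011 0001 0010 1010
= 0011000100101010


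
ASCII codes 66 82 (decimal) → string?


Codes (decimal): 66 82
Per-code ASCII lookup:
  66  (range 65-90: uppercase, 66 - 65 = 1) → 'B'
  82  (range 65-90: uppercase, 82 - 65 = 17) → 'R'
= 'BR'
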